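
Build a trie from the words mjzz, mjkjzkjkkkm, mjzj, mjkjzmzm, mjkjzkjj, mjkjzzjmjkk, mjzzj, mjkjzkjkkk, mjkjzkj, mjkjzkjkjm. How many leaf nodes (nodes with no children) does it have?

7

Leaves are exactly the stored words that no other stored word extends.
Those words: "mjkjzkjj", "mjkjzkjkjm", "mjkjzkjkkkm", "mjkjzmzm", "mjkjzzjmjkk", "mjzj", "mjzzj"
Leaf count: 7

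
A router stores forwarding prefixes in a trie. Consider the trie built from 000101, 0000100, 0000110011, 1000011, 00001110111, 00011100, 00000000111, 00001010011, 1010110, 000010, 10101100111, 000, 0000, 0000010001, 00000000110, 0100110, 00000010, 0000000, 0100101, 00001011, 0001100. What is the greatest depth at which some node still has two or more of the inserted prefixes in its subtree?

Equivalently: take the maximum, over all pairs, of their longest common prefix length.
e.g. "00000000110" and "00000000111" share the prefix "0000000011" of length 10; no pair shares a longer one.
Longest shared-prefix length: 10

10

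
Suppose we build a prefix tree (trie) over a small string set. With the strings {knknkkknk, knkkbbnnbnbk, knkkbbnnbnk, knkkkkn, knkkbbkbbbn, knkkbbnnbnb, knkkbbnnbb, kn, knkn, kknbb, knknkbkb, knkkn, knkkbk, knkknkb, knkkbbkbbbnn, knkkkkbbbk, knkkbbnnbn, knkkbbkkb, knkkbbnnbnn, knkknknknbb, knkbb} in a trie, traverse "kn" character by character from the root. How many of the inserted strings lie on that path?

1

Traverse "kn" character by character; count nodes along the way that are marked as word ends.
Prefixes of the query that are stored words: "kn"
Count: 1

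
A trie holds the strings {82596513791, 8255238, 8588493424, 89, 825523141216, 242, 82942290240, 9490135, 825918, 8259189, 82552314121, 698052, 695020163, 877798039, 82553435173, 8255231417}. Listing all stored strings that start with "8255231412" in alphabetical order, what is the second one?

825523141216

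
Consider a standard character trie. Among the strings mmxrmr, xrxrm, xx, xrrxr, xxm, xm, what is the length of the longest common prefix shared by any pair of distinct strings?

Equivalently: take the maximum, over all pairs, of their longest common prefix length.
"xrrxr" and "xrxrm" agree on "xr" (2 characters) before diverging; nothing deeper is shared.
Longest shared-prefix length: 2

2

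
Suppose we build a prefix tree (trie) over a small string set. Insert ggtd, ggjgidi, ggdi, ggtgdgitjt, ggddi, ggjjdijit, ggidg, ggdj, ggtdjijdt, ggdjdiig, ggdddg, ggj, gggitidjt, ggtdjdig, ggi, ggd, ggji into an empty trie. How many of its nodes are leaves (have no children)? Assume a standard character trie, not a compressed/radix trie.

A leaf is a node with no children — equivalently, the end of a word that is not a proper prefix of any other stored word.
Those words: "ggdddg", "ggddi", "ggdi", "ggdjdiig", "gggitidjt", "ggidg", "ggjgidi", "ggji", "ggjjdijit", "ggtdjdig", "ggtdjijdt", "ggtgdgitjt"
Leaf count: 12

12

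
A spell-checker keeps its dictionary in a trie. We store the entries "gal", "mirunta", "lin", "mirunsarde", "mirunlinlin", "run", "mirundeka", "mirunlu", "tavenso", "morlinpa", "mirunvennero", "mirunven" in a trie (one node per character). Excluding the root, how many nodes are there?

Trace insertions, counting only characters that open a new branch:
  "gal" → 3 new (g, a, l)
  "mirunta" → 7 new (m, i, r, u, n, t, a)
  "lin" → 3 new (l, i, n)
  "mirunsarde" → prefix "mirun" already present; 5 new (s, a, r, d, e)
  "mirunlinlin" → prefix "mirun" already present; 6 new (l, i, n, l, i, n)
  "run" → 3 new (r, u, n)
  "mirundeka" → prefix "mirun" already present; 4 new (d, e, k, a)
  "mirunlu" → prefix "mirunl" already present; 1 new (u)
  "tavenso" → 7 new (t, a, v, e, n, s, o)
  "morlinpa" → prefix "m" already present; 7 new (o, r, l, i, n, p, a)
  "mirunvennero" → prefix "mirun" already present; 7 new (v, e, n, n, e, r, o)
  "mirunven" → prefix "mirunven" already present; 0 new (none)
Total nodes = 3 + 7 + 3 + 5 + 6 + 3 + 4 + 1 + 7 + 7 + 7 + 0 = 53

53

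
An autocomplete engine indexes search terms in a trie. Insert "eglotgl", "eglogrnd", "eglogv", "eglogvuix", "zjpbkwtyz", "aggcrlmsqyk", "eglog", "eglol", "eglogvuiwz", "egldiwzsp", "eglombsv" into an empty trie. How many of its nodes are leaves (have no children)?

9

A leaf is a node with no children — equivalently, the end of a word that is not a proper prefix of any other stored word.
Those words: "aggcrlmsqyk", "egldiwzsp", "eglogrnd", "eglogvuiwz", "eglogvuix", "eglol", "eglombsv", "eglotgl", "zjpbkwtyz"
Leaf count: 9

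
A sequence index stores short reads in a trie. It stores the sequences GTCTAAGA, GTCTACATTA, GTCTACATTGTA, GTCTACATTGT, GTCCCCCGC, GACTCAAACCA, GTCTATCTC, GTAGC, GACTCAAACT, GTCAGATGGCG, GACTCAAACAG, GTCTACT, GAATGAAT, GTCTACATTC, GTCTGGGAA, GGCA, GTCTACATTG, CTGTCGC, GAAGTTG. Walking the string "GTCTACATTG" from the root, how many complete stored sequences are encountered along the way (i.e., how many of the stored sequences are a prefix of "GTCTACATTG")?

Walk "GTCTACATTG" from the root; an end-of-word marker is hit whenever a stored word is a prefix of "GTCTACATTG".
Prefixes of the query that are stored words: "GTCTACATTG"
Count: 1

1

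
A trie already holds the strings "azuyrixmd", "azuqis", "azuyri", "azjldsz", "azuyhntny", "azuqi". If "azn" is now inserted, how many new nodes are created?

1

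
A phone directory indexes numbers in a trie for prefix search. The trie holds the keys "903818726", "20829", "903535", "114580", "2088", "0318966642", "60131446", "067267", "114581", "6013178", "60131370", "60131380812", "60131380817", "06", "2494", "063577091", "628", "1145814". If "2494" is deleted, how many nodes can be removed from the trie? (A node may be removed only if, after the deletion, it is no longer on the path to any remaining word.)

After clearing the end-marker at "2494", prune upward until reaching a node still needed by another word.
The suffix "494" (3 nodes) is used only by "2494"; the node for "2" still has the child "0", so pruning stops there.
Nodes removed: 3

3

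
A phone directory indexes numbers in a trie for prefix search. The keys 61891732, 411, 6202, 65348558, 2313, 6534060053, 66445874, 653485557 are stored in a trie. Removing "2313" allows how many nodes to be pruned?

4

A node on "2313"'s path can go only if nothing else ends at it or branches off below it.
No other word shares any prefix with "2313", so all 4 of its nodes go.
Nodes removed: 4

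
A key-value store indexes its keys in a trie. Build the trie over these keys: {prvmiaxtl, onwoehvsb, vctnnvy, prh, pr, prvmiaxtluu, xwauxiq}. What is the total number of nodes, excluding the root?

35

For each word, the new-node count is its length minus the longest prefix already in the trie:
  "prvmiaxtl" → 9 new (p, r, v, m, i, a, x, t, l)
  "onwoehvsb" → 9 new (o, n, w, o, e, h, v, s, b)
  "vctnnvy" → 7 new (v, c, t, n, n, v, y)
  "prh" → prefix "pr" already present; 1 new (h)
  "pr" → prefix "pr" already present; 0 new (none)
  "prvmiaxtluu" → prefix "prvmiaxtl" already present; 2 new (u, u)
  "xwauxiq" → 7 new (x, w, a, u, x, i, q)
Total nodes = 9 + 9 + 7 + 1 + 0 + 2 + 7 = 35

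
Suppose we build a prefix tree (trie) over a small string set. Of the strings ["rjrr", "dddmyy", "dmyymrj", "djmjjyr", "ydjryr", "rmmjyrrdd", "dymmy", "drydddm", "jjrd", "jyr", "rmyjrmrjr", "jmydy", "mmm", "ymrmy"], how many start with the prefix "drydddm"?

1

Traverse to the node for "drydddm", then collect every word in that subtree.
Words under "drydddm": drydddm
Count: 1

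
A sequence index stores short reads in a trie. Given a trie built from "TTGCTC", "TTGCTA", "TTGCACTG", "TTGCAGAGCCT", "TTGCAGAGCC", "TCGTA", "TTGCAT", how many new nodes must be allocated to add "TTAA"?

2

"TT" is already a path in the trie; the remaining "AA" must be added.
So 4 − 2 = 2 new nodes.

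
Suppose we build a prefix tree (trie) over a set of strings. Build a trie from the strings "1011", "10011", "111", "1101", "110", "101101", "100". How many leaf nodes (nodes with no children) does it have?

4

A leaf is a node with no children — equivalently, the end of a word that is not a proper prefix of any other stored word.
Those words: "10011", "101101", "1101", "111"
Leaf count: 4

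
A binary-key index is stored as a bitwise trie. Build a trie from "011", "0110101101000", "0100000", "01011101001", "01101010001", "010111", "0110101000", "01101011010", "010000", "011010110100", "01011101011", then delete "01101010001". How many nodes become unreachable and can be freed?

A node on "01101010001"'s path can go only if nothing else ends at it or branches off below it.
The suffix "1" (1 node) is used only by "01101010001"; "0110101000" is itself a stored word, so pruning stops there.
Nodes removed: 1

1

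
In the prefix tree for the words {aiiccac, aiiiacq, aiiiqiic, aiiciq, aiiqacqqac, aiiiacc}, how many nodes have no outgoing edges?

6

A leaf is a node with no children — equivalently, the end of a word that is not a proper prefix of any other stored word.
Those words: "aiiccac", "aiiciq", "aiiiacc", "aiiiacq", "aiiiqiic", "aiiqacqqac"
Leaf count: 6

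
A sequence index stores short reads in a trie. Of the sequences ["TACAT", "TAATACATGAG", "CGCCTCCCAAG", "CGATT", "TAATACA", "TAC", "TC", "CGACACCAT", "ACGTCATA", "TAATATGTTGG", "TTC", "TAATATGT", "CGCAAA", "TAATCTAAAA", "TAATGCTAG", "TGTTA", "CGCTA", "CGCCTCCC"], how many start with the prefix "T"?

11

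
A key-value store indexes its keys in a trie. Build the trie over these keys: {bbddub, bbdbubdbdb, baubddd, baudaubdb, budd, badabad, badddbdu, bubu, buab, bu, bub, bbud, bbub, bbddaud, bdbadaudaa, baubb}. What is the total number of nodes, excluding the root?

58

For each word, the new-node count is its length minus the longest prefix already in the trie:
  "bbddub" → 6 new (b, b, d, d, u, b)
  "bbdbubdbdb" → prefix "bbd" already present; 7 new (b, u, b, d, b, d, b)
  "baubddd" → prefix "b" already present; 6 new (a, u, b, d, d, d)
  "baudaubdb" → prefix "bau" already present; 6 new (d, a, u, b, d, b)
  "budd" → prefix "b" already present; 3 new (u, d, d)
  "badabad" → prefix "ba" already present; 5 new (d, a, b, a, d)
  "badddbdu" → prefix "bad" already present; 5 new (d, d, b, d, u)
  "bubu" → prefix "bu" already present; 2 new (b, u)
  "buab" → prefix "bu" already present; 2 new (a, b)
  "bu" → prefix "bu" already present; 0 new (none)
  "bub" → prefix "bub" already present; 0 new (none)
  "bbud" → prefix "bb" already present; 2 new (u, d)
  "bbub" → prefix "bbu" already present; 1 new (b)
  "bbddaud" → prefix "bbdd" already present; 3 new (a, u, d)
  "bdbadaudaa" → prefix "b" already present; 9 new (d, b, a, d, a, u, d, a, a)
  "baubb" → prefix "baub" already present; 1 new (b)
Total nodes = 6 + 7 + 6 + 6 + 3 + 5 + 5 + 2 + 2 + 0 + 0 + 2 + 1 + 3 + 9 + 1 = 58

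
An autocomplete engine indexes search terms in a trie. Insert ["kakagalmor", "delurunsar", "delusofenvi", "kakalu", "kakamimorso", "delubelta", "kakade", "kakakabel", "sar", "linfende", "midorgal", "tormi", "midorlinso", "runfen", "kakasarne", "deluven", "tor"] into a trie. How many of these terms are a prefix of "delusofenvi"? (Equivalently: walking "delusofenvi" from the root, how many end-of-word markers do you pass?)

Check each prefix of "delusofenvi" against the stored set — each match is an end-marker on the path.
Prefixes of the query that are stored words: "delusofenvi"
Count: 1

1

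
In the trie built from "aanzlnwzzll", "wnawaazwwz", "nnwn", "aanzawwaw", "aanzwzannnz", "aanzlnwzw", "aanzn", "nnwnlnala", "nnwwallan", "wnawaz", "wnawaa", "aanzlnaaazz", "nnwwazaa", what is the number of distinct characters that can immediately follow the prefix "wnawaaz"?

Walk "wnawaaz" from the root, arriving at one node.
Characters that immediately follow "wnawaaz" among the stored strings: {w}.
That node has 1 child edge.

1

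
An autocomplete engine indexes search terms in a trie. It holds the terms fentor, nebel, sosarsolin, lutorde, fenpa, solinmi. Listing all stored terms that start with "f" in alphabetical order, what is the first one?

Words with prefix "f", in lexicographic order: "fenpa", "fentor"
The 1st is fenpa.

fenpa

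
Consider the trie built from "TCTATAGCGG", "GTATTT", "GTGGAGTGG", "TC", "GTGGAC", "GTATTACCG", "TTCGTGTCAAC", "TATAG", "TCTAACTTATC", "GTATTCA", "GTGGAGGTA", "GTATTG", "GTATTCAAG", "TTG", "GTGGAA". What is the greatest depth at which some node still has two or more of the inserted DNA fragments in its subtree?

7

Equivalently: take the maximum, over all pairs, of their longest common prefix length.
"GTATTCA" and "GTATTCAAG" agree on "GTATTCA" (7 characters) before diverging; nothing deeper is shared.
Longest shared-prefix length: 7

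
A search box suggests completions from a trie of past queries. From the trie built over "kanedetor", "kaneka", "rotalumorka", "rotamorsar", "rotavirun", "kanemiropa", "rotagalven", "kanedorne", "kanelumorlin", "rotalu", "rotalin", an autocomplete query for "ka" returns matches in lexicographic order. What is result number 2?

DFS of the "ka" subtree visits, in order: "kanedetor", "kanedorne", "kaneka", "kanelumorlin", "kanemiropa"
Position 2: kanedorne

kanedorne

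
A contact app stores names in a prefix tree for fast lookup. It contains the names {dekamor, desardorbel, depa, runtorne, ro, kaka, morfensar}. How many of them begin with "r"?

Walk to "r"; the words in its subtree are exactly those with that prefix.
Matches: "ro", "runtorne"
Count: 2

2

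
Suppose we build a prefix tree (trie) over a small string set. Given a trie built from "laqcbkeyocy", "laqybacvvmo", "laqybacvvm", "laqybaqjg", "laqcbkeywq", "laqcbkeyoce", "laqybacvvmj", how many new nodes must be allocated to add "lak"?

The longest prefix of "lak" already in the trie is "la" (length 2).
New nodes needed: |"lak"| − 2 = 3 − 2 = 1.

1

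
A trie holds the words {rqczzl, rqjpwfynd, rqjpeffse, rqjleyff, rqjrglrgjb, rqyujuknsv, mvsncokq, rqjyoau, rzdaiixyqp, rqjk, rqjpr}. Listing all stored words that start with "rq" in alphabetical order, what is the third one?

rqjleyff

DFS of the "rq" subtree visits, in order: "rqczzl", "rqjk", "rqjleyff", "rqjpeffse", "rqjpr", "rqjpwfynd", "rqjrglrgjb", "rqjyoau", "rqyujuknsv"
Position 3: rqjleyff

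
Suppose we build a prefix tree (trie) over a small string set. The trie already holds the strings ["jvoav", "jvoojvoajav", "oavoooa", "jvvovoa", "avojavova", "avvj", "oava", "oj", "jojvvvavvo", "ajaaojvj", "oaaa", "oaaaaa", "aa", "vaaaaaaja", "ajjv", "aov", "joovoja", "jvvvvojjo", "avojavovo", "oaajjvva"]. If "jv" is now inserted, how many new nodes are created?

0

Every character of "jv" already lies on an existing path (it is a prefix of some stored word).
No new nodes are needed: 0.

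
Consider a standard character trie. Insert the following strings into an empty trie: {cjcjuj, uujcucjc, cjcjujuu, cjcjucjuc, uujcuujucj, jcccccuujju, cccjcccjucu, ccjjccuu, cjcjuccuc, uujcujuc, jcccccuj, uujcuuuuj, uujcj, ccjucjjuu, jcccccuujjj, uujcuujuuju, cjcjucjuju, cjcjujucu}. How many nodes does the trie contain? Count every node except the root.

77

Trace insertions, counting only characters that open a new branch:
  "cjcjuj" → 6 new (c, j, c, j, u, j)
  "uujcucjc" → 8 new (u, u, j, c, u, c, j, c)
  "cjcjujuu" → prefix "cjcjuj" already present; 2 new (u, u)
  "cjcjucjuc" → prefix "cjcju" already present; 4 new (c, j, u, c)
  "uujcuujucj" → prefix "uujcu" already present; 5 new (u, j, u, c, j)
  "jcccccuujju" → 11 new (j, c, c, c, c, c, u, u, j, j, u)
  "cccjcccjucu" → prefix "c" already present; 10 new (c, c, j, c, c, c, j, u, c, u)
  "ccjjccuu" → prefix "cc" already present; 6 new (j, j, c, c, u, u)
  "cjcjuccuc" → prefix "cjcjuc" already present; 3 new (c, u, c)
  "uujcujuc" → prefix "uujcu" already present; 3 new (j, u, c)
  "jcccccuj" → prefix "jcccccu" already present; 1 new (j)
  "uujcuuuuj" → prefix "uujcuu" already present; 3 new (u, u, j)
  "uujcj" → prefix "uujc" already present; 1 new (j)
  "ccjucjjuu" → prefix "ccj" already present; 6 new (u, c, j, j, u, u)
  "jcccccuujjj" → prefix "jcccccuujj" already present; 1 new (j)
  "uujcuujuuju" → prefix "uujcuuju" already present; 3 new (u, j, u)
  "cjcjucjuju" → prefix "cjcjucju" already present; 2 new (j, u)
  "cjcjujucu" → prefix "cjcjuju" already present; 2 new (c, u)
Total nodes = 6 + 8 + 2 + 4 + 5 + 11 + 10 + 6 + 3 + 3 + 1 + 3 + 1 + 6 + 1 + 3 + 2 + 2 = 77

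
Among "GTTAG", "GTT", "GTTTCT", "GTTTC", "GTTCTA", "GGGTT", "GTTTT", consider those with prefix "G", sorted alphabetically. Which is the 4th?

Filter for "G…" and sort: "GGGTT", "GTT", "GTTAG", "GTTCTA", "GTTTC", "GTTTCT", "GTTTT"
The 4th is GTTCTA.

GTTCTA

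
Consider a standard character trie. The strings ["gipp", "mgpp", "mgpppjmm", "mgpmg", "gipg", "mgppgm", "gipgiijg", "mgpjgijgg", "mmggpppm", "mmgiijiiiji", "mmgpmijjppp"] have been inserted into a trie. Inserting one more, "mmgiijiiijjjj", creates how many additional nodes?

Walking "mmgiijiiijjjj" from the root, the first 10 characters ("mmgiijiiij") follow existing edges; "j" is the first miss.
Each of the 3 remaining characters creates one node.

3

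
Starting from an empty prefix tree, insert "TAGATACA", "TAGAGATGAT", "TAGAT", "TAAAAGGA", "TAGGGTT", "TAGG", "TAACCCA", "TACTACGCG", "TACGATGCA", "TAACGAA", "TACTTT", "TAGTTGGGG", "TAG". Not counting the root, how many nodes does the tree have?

52

Insert word by word; a character creates a node only if that edge doesn't already exist:
  "TAGATACA" → 8 new (T, A, G, A, T, A, C, A)
  "TAGAGATGAT" → prefix "TAGA" already present; 6 new (G, A, T, G, A, T)
  "TAGAT" → prefix "TAGAT" already present; 0 new (none)
  "TAAAAGGA" → prefix "TA" already present; 6 new (A, A, A, G, G, A)
  "TAGGGTT" → prefix "TAG" already present; 4 new (G, G, T, T)
  "TAGG" → prefix "TAGG" already present; 0 new (none)
  "TAACCCA" → prefix "TAA" already present; 4 new (C, C, C, A)
  "TACTACGCG" → prefix "TA" already present; 7 new (C, T, A, C, G, C, G)
  "TACGATGCA" → prefix "TAC" already present; 6 new (G, A, T, G, C, A)
  "TAACGAA" → prefix "TAAC" already present; 3 new (G, A, A)
  "TACTTT" → prefix "TACT" already present; 2 new (T, T)
  "TAGTTGGGG" → prefix "TAG" already present; 6 new (T, T, G, G, G, G)
  "TAG" → prefix "TAG" already present; 0 new (none)
Total nodes = 8 + 6 + 0 + 6 + 4 + 0 + 4 + 7 + 6 + 3 + 2 + 6 + 0 = 52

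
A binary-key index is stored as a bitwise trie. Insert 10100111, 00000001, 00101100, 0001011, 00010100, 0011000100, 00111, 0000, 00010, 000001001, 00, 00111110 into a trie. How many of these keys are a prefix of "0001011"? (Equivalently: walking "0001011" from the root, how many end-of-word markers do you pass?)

Traverse "0001011" character by character; count nodes along the way that are marked as word ends.
Prefixes of the query that are stored words: "00", "00010", "0001011"
Count: 3

3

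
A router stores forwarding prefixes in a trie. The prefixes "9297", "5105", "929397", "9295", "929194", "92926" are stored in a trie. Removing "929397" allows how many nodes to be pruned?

3

Walk "929397" from the leaf back toward the root, removing each node that no remaining word uses.
The suffix "397" (3 nodes) is used only by "929397"; the node for "929" still has the child "7", so pruning stops there.
Nodes removed: 3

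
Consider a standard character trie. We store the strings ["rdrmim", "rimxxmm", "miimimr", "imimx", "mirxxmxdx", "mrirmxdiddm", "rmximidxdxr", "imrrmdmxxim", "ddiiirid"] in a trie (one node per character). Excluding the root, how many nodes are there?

Count nodes per top-level branch (shared prefixes stored once):
  'd'-branch (ddiiirid): 8 nodes
  'i'-branch (imimx, imrrmdmxxim): 14 nodes
  'm'-branch (miimimr, mirxxmxdx, mrirmxdiddm): 24 nodes
  'r'-branch (rdrmim, rimxxmm, rmximidxdxr): 22 nodes
Sum: 68

68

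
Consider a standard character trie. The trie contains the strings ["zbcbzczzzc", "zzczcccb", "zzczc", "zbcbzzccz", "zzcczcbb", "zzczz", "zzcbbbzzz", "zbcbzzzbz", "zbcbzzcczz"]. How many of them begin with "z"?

9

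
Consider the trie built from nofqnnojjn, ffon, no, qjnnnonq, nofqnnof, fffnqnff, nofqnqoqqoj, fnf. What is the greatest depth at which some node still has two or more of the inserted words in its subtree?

7

Equivalently: take the maximum, over all pairs, of their longest common prefix length.
"nofqnnof" and "nofqnnojjn" agree on "nofqnno" (7 characters) before diverging; nothing deeper is shared.
Longest shared-prefix length: 7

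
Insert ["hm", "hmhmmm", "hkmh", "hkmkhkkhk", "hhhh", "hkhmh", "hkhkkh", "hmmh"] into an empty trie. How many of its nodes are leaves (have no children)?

7

Leaves are exactly the stored words that no other stored word extends.
Those words: "hhhh", "hkhkkh", "hkhmh", "hkmh", "hkmkhkkhk", "hmhmmm", "hmmh"
Leaf count: 7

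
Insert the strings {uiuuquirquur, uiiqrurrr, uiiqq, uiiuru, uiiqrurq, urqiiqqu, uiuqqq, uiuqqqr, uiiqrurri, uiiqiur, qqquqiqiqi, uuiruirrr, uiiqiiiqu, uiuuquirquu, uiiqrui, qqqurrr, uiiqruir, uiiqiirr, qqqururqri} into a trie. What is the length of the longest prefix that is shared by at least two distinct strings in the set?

11

The deepest shared node is where two words last agree before diverging.
"uiuuquirquu" and "uiuuquirquur" agree on "uiuuquirquu" (11 characters) before diverging; nothing deeper is shared.
Longest shared-prefix length: 11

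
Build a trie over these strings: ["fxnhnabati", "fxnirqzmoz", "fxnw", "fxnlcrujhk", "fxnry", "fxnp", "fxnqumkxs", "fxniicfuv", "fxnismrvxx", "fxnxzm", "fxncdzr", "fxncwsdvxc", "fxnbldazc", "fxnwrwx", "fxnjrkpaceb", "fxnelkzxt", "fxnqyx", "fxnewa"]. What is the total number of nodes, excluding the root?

85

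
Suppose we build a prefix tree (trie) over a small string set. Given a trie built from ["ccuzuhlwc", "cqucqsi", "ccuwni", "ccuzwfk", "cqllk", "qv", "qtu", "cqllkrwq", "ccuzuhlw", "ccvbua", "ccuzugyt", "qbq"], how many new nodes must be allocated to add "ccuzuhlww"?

"ccuzuhlw" is already a path in the trie; the remaining "w" must be added.
So 9 − 8 = 1 new nodes.

1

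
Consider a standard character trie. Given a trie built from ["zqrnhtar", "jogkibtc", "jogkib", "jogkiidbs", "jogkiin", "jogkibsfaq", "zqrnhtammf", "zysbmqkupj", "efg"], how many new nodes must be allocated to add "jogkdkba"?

"jogk" is already a path in the trie; the remaining "dkba" must be added.
New nodes needed: |"jogkdkba"| − 4 = 8 − 4 = 4.

4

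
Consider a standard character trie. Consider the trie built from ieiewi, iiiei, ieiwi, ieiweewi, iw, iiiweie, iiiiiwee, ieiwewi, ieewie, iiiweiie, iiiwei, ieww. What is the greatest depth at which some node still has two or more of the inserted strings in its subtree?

6

The deepest shared node is where two words last agree before diverging.
"iiiwei" and "iiiweie" agree on "iiiwei" (6 characters) before diverging; nothing deeper is shared.
Longest shared-prefix length: 6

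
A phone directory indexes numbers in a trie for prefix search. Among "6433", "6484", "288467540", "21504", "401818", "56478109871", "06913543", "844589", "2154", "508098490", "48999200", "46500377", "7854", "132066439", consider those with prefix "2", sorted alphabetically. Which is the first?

Filter for "2…" and sort: "21504", "2154", "288467540"
The 1st is 21504.

21504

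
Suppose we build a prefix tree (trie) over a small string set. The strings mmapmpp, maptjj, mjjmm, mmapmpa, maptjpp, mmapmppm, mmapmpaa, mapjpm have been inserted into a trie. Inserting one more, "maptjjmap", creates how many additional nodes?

3

"maptjj" is already a path in the trie; the remaining "map" must be added.
So 9 − 6 = 3 new nodes.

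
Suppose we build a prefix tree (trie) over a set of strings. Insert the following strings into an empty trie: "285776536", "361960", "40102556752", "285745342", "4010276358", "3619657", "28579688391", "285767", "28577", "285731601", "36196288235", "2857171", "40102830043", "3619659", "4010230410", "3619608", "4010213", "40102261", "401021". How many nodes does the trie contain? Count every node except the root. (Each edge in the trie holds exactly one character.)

Trace insertions, counting only characters that open a new branch:
  "285776536" → 9 new (2, 8, 5, 7, 7, 6, 5, 3, 6)
  "361960" → 6 new (3, 6, 1, 9, 6, 0)
  "40102556752" → 11 new (4, 0, 1, 0, 2, 5, 5, 6, 7, 5, 2)
  "285745342" → prefix "2857" already present; 5 new (4, 5, 3, 4, 2)
  "4010276358" → prefix "40102" already present; 5 new (7, 6, 3, 5, 8)
  "3619657" → prefix "36196" already present; 2 new (5, 7)
  "28579688391" → prefix "2857" already present; 7 new (9, 6, 8, 8, 3, 9, 1)
  "285767" → prefix "2857" already present; 2 new (6, 7)
  "28577" → prefix "28577" already present; 0 new (none)
  "285731601" → prefix "2857" already present; 5 new (3, 1, 6, 0, 1)
  "36196288235" → prefix "36196" already present; 6 new (2, 8, 8, 2, 3, 5)
  "2857171" → prefix "2857" already present; 3 new (1, 7, 1)
  "40102830043" → prefix "40102" already present; 6 new (8, 3, 0, 0, 4, 3)
  "3619659" → prefix "361965" already present; 1 new (9)
  "4010230410" → prefix "40102" already present; 5 new (3, 0, 4, 1, 0)
  "3619608" → prefix "361960" already present; 1 new (8)
  "4010213" → prefix "40102" already present; 2 new (1, 3)
  "40102261" → prefix "40102" already present; 3 new (2, 6, 1)
  "401021" → prefix "401021" already present; 0 new (none)
Total nodes = 9 + 6 + 11 + 5 + 5 + 2 + 7 + 2 + 0 + 5 + 6 + 3 + 6 + 1 + 5 + 1 + 2 + 3 + 0 = 79

79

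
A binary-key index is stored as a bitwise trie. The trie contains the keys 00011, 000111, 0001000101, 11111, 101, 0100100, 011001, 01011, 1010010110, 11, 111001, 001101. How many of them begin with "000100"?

1

Traverse to the node for "000100", then collect every word in that subtree.
Words under "000100": 0001000101
Count: 1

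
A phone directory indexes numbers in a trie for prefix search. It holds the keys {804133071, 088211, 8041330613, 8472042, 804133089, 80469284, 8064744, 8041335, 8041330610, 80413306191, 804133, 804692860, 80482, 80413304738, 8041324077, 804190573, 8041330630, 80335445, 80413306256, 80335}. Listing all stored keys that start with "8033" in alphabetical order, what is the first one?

DFS of the "8033" subtree visits, in order: "80335", "80335445"
Position 1: 80335

80335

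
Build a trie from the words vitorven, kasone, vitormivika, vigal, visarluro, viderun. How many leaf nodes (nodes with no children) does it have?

Leaves are exactly the stored words that no other stored word extends.
Those words: "kasone", "viderun", "vigal", "visarluro", "vitormivika", "vitorven"
Leaf count: 6

6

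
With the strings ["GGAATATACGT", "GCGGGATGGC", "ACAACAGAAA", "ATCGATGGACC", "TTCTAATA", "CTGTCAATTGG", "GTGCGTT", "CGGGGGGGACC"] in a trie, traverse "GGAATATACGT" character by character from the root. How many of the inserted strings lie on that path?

1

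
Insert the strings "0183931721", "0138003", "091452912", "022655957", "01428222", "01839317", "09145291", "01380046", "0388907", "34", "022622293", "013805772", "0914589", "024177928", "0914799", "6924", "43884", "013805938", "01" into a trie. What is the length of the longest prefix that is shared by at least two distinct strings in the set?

The deepest shared node is where two words last agree before diverging.
"01839317" and "0183931721" agree on "01839317" (8 characters) before diverging; nothing deeper is shared.
Longest shared-prefix length: 8

8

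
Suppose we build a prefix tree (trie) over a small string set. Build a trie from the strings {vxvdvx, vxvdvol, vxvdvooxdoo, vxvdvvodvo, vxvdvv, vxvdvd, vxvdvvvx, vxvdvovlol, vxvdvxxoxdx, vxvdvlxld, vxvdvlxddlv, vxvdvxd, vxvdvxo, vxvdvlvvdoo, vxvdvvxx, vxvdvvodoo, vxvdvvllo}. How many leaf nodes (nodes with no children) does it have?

15

Leaves are exactly the stored words that no other stored word extends.
Those words: "vxvdvd", "vxvdvlvvdoo", "vxvdvlxddlv", "vxvdvlxld", "vxvdvol", "vxvdvooxdoo", "vxvdvovlol", "vxvdvvllo", "vxvdvvodoo", "vxvdvvodvo", "vxvdvvvx", "vxvdvvxx", "vxvdvxd", "vxvdvxo", "vxvdvxxoxdx"
Leaf count: 15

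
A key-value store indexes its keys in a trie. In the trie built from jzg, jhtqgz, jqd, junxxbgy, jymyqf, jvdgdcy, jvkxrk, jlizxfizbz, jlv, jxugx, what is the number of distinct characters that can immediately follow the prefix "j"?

The children of the "j" node are the distinct next characters among strings starting with "j".
Distinct next characters after "j": h, l, q, u, v, x, y, z.
That node has 8 child edges.

8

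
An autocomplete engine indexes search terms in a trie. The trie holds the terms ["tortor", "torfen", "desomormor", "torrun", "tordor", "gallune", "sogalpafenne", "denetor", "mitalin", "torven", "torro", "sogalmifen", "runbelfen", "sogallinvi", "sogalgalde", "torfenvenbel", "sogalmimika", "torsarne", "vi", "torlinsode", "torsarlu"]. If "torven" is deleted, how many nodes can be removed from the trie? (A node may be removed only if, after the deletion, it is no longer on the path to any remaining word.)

Walk "torven" from the leaf back toward the root, removing each node that no remaining word uses.
The suffix "ven" (3 nodes) is used only by "torven"; the node for "tor" still has the child "t", so pruning stops there.
Nodes removed: 3

3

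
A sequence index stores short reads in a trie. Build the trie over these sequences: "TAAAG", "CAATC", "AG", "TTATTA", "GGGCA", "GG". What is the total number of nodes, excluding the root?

22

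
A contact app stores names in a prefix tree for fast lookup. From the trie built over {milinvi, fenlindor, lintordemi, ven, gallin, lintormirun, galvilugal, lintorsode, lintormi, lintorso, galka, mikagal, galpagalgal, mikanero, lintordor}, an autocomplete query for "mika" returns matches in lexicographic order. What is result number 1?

mikagal

DFS of the "mika" subtree visits, in order: "mikagal", "mikanero"
The 1st is mikagal.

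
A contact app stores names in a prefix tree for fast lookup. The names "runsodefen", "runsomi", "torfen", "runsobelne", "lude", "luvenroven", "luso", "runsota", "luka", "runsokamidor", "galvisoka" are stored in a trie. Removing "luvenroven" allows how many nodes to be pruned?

8

After clearing the end-marker at "luvenroven", prune upward until reaching a node still needed by another word.
The suffix "venroven" (8 nodes) is used only by "luvenroven"; the node for "lu" still has the child "d", so pruning stops there.
Nodes removed: 8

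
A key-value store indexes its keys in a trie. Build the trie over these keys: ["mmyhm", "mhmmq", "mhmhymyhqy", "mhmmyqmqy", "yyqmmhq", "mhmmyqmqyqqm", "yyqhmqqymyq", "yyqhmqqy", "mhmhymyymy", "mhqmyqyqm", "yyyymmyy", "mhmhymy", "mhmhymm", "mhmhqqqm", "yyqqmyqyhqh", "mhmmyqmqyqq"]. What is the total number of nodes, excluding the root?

68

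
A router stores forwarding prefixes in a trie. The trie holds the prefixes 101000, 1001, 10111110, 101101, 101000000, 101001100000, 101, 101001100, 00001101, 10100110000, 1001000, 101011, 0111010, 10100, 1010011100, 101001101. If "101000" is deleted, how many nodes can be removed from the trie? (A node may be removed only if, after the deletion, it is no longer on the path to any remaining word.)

Walk "101000" from the leaf back toward the root, removing each node that no remaining word uses.
Every node on "101000" is still needed (e.g. by "101000000"), so nothing is freed.
Nodes removed: 0

0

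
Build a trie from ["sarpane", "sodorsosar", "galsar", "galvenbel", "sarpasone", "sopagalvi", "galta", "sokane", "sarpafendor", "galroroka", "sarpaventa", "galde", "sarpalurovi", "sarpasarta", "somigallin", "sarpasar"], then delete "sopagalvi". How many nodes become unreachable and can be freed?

7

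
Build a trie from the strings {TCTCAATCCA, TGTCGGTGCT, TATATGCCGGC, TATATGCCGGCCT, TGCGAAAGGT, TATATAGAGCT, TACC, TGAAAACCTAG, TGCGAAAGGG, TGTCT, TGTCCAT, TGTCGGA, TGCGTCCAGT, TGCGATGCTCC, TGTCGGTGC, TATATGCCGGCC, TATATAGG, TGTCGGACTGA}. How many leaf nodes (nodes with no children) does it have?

14

A leaf is a node with no children — equivalently, the end of a word that is not a proper prefix of any other stored word.
Those words: "TACC", "TATATAGAGCT", "TATATAGG", "TATATGCCGGCCT", "TCTCAATCCA", "TGAAAACCTAG", "TGCGAAAGGG", "TGCGAAAGGT", "TGCGATGCTCC", "TGCGTCCAGT", "TGTCCAT", "TGTCGGACTGA", "TGTCGGTGCT", "TGTCT"
Leaf count: 14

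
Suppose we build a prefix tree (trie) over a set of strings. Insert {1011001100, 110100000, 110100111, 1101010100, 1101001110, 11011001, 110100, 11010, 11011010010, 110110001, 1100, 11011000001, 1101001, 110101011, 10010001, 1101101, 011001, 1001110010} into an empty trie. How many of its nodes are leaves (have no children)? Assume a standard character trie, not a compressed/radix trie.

13

Leaves are exactly the stored words that no other stored word extends.
Those words: "011001", "10010001", "1001110010", "1011001100", "1100", "110100000", "1101001110", "1101010100", "110101011", "11011000001", "110110001", "11011001", "11011010010"
Leaf count: 13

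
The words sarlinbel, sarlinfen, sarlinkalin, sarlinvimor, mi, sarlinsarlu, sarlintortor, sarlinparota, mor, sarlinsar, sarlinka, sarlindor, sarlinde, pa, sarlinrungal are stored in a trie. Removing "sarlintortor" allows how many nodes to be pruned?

6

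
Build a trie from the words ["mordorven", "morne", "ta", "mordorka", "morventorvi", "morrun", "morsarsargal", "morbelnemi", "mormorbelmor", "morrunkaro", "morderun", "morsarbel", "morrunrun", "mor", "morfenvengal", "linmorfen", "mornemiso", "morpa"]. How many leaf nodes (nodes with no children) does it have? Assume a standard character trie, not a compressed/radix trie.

15

A leaf is a node with no children — equivalently, the end of a word that is not a proper prefix of any other stored word.
Those words: "linmorfen", "morbelnemi", "morderun", "mordorka", "mordorven", "morfenvengal", "mormorbelmor", "mornemiso", "morpa", "morrunkaro", "morrunrun", "morsarbel", "morsarsargal", "morventorvi", "ta"
Leaf count: 15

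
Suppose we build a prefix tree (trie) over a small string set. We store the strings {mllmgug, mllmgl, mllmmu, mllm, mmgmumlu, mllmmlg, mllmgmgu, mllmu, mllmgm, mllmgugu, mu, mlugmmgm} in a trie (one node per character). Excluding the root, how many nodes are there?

31

For each word, the new-node count is its length minus the longest prefix already in the trie:
  "mllmgug" → 7 new (m, l, l, m, g, u, g)
  "mllmgl" → prefix "mllmg" already present; 1 new (l)
  "mllmmu" → prefix "mllm" already present; 2 new (m, u)
  "mllm" → prefix "mllm" already present; 0 new (none)
  "mmgmumlu" → prefix "m" already present; 7 new (m, g, m, u, m, l, u)
  "mllmmlg" → prefix "mllmm" already present; 2 new (l, g)
  "mllmgmgu" → prefix "mllmg" already present; 3 new (m, g, u)
  "mllmu" → prefix "mllm" already present; 1 new (u)
  "mllmgm" → prefix "mllmgm" already present; 0 new (none)
  "mllmgugu" → prefix "mllmgug" already present; 1 new (u)
  "mu" → prefix "m" already present; 1 new (u)
  "mlugmmgm" → prefix "ml" already present; 6 new (u, g, m, m, g, m)
Total nodes = 7 + 1 + 2 + 0 + 7 + 2 + 3 + 1 + 0 + 1 + 1 + 6 = 31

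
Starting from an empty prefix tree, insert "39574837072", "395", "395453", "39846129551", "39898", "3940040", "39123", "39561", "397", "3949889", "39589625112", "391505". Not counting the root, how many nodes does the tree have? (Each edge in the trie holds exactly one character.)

Insert word by word; a character creates a node only if that edge doesn't already exist:
  "39574837072" → 11 new (3, 9, 5, 7, 4, 8, 3, 7, 0, 7, 2)
  "395" → prefix "395" already present; 0 new (none)
  "395453" → prefix "395" already present; 3 new (4, 5, 3)
  "39846129551" → prefix "39" already present; 9 new (8, 4, 6, 1, 2, 9, 5, 5, 1)
  "39898" → prefix "398" already present; 2 new (9, 8)
  "3940040" → prefix "39" already present; 5 new (4, 0, 0, 4, 0)
  "39123" → prefix "39" already present; 3 new (1, 2, 3)
  "39561" → prefix "395" already present; 2 new (6, 1)
  "397" → prefix "39" already present; 1 new (7)
  "3949889" → prefix "394" already present; 4 new (9, 8, 8, 9)
  "39589625112" → prefix "395" already present; 8 new (8, 9, 6, 2, 5, 1, 1, 2)
  "391505" → prefix "391" already present; 3 new (5, 0, 5)
Total nodes = 11 + 0 + 3 + 9 + 2 + 5 + 3 + 2 + 1 + 4 + 8 + 3 = 51

51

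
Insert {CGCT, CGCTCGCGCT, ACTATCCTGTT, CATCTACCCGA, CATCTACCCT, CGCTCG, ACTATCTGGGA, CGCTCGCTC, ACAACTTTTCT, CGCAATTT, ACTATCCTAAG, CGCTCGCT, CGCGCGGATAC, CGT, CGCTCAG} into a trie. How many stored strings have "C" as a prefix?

Filter for entries beginning with "C":
Words under "C": CATCTACCCGA, CATCTACCCT, CGCAATTT, CGCGCGGATAC, CGCT, CGCTCAG, CGCTCG, CGCTCGCGCT, CGCTCGCT, CGCTCGCTC, CGT
Count: 11

11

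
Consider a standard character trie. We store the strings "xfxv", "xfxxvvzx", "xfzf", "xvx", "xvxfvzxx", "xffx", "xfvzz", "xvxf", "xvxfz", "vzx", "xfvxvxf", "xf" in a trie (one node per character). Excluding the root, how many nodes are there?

Trace insertions, counting only characters that open a new branch:
  "xfxv" → 4 new (x, f, x, v)
  "xfxxvvzx" → prefix "xfx" already present; 5 new (x, v, v, z, x)
  "xfzf" → prefix "xf" already present; 2 new (z, f)
  "xvx" → prefix "x" already present; 2 new (v, x)
  "xvxfvzxx" → prefix "xvx" already present; 5 new (f, v, z, x, x)
  "xffx" → prefix "xf" already present; 2 new (f, x)
  "xfvzz" → prefix "xf" already present; 3 new (v, z, z)
  "xvxf" → prefix "xvxf" already present; 0 new (none)
  "xvxfz" → prefix "xvxf" already present; 1 new (z)
  "vzx" → 3 new (v, z, x)
  "xfvxvxf" → prefix "xfv" already present; 4 new (x, v, x, f)
  "xf" → prefix "xf" already present; 0 new (none)
Total nodes = 4 + 5 + 2 + 2 + 5 + 2 + 3 + 0 + 1 + 3 + 4 + 0 = 31

31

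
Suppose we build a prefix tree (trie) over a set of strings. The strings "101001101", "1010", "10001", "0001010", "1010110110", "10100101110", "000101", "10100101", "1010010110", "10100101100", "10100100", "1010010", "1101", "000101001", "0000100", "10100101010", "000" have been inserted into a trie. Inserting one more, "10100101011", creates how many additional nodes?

"1010010101" is already a path in the trie; the remaining "1" must be added.
Each of the 1 remaining characters creates one node.

1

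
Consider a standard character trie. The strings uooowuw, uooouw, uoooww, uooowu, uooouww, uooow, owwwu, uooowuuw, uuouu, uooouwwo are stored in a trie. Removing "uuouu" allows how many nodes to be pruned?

A node on "uuouu"'s path can go only if nothing else ends at it or branches off below it.
The suffix "uouu" (4 nodes) is used only by "uuouu"; the node for "u" still has the child "o", so pruning stops there.
Nodes removed: 4

4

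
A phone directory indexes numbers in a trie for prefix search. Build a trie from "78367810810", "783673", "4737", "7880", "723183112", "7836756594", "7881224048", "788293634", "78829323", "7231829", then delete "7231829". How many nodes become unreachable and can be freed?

2

Walk "7231829" from the leaf back toward the root, removing each node that no remaining word uses.
The suffix "29" (2 nodes) is used only by "7231829"; the node for "72318" still has the child "3", so pruning stops there.
Nodes removed: 2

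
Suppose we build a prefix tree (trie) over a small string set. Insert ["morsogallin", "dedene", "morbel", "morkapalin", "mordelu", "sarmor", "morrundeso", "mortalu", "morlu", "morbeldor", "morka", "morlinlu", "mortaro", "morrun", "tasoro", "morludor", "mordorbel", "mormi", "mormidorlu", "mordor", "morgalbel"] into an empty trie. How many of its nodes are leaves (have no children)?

15

A leaf is a node with no children — equivalently, the end of a word that is not a proper prefix of any other stored word.
Those words: "dedene", "morbeldor", "mordelu", "mordorbel", "morgalbel", "morkapalin", "morlinlu", "morludor", "mormidorlu", "morrundeso", "morsogallin", "mortalu", "mortaro", "sarmor", "tasoro"
Leaf count: 15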